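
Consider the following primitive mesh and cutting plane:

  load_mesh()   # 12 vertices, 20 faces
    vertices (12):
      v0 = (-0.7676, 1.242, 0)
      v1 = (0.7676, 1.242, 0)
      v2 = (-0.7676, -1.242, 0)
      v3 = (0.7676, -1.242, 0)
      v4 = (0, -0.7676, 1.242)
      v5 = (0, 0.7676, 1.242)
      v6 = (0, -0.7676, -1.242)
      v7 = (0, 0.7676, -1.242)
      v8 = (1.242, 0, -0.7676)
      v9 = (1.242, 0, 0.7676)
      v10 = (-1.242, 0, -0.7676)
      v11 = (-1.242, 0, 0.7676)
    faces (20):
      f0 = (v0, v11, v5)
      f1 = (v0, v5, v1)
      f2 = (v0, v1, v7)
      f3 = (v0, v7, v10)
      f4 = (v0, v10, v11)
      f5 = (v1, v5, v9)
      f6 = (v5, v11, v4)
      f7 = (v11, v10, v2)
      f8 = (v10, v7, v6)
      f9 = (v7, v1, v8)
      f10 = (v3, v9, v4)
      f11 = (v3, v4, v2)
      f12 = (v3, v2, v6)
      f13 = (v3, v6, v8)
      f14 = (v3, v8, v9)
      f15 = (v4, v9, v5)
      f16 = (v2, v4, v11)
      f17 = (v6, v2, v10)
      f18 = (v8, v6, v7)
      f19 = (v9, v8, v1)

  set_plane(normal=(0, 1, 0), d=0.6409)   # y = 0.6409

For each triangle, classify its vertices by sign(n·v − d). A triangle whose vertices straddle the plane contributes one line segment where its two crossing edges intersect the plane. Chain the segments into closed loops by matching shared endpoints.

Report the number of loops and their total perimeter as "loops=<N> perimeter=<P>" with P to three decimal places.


loops=1 perimeter=6.845

Straddling triangles (10 of 20):
  (v0,v11,v5) [+-+] → (-0.997199, 0.6409, 0.371501)–(-0.205004, 0.6409, 1.1637)  len=1.1203
  (v0,v7,v10) [++-] → (-0.205004, 0.6409, -1.1637)–(-0.997199, 0.6409, -0.371501)  len=1.1203
  (v0,v10,v11) [+--] → (-0.997199, 0.6409, -0.371501)–(-0.997199, 0.6409, 0.371501)  len=0.7430
  (v1,v5,v9) [++-] → (0.205004, 0.6409, 1.1637)–(0.997199, 0.6409, 0.371501)  len=1.1203
  (v5,v11,v4) [+--] → (-0.205004, 0.6409, 1.1637)–(0, 0.6409, 1.242)  len=0.2195
  (v10,v7,v6) [-+-] → (-0.205004, 0.6409, -1.1637)–(0, 0.6409, -1.242)  len=0.2195
  (v7,v1,v8) [++-] → (0.997199, 0.6409, -0.371501)–(0.205004, 0.6409, -1.1637)  len=1.1203
  (v4,v9,v5) [--+] → (0.205004, 0.6409, 1.1637)–(0, 0.6409, 1.242)  len=0.2195
  (v8,v6,v7) [--+] → (0, 0.6409, -1.242)–(0.205004, 0.6409, -1.1637)  len=0.2195
  (v9,v8,v1) [--+] → (0.997199, 0.6409, -0.371501)–(0.997199, 0.6409, 0.371501)  len=0.7430

Chained into 1 loop(s):
  loop 1: 10 segments, perimeter = 6.8451
Total perimeter = 6.845


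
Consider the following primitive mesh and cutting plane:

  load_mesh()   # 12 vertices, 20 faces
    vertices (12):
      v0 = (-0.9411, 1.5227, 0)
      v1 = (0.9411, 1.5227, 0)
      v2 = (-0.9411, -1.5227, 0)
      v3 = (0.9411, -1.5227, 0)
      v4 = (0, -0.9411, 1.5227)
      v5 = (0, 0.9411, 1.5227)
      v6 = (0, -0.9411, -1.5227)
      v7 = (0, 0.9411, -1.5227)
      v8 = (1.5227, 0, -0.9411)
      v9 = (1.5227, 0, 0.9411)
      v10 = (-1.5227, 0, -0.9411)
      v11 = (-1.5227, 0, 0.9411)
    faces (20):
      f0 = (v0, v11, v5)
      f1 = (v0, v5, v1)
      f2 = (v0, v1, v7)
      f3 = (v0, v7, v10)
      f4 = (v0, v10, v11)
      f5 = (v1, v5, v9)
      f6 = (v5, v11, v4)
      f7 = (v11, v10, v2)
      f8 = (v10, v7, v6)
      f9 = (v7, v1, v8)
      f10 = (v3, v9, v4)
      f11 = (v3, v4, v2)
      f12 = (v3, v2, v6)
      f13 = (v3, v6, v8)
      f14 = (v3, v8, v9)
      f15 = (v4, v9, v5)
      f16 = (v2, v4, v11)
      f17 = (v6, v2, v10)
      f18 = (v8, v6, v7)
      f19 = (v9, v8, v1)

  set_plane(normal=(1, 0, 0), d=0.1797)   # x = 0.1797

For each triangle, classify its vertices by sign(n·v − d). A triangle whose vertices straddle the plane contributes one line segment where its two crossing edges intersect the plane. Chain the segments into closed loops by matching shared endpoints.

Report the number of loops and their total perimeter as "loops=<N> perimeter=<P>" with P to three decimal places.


Straddling triangles (10 of 20):
  (v0,v5,v1) [--+] → (0.1797, 1.05215, 1.23195)–(0.1797, 1.5227, 0)  len=1.3188
  (v0,v1,v7) [-+-] → (0.1797, 1.5227, 0)–(0.1797, 1.05215, -1.23195)  len=1.3188
  (v1,v5,v9) [+-+] → (0.1797, 1.05215, 1.23195)–(0.1797, 0.830037, 1.45406)  len=0.3141
  (v7,v1,v8) [-++] → (0.1797, 1.05215, -1.23195)–(0.1797, 0.830037, -1.45406)  len=0.3141
  (v3,v9,v4) [++-] → (0.1797, -0.830037, 1.45406)–(0.1797, -1.05215, 1.23195)  len=0.3141
  (v3,v4,v2) [+--] → (0.1797, -1.05215, 1.23195)–(0.1797, -1.5227, 0)  len=1.3188
  (v3,v2,v6) [+--] → (0.1797, -1.5227, 0)–(0.1797, -1.05215, -1.23195)  len=1.3188
  (v3,v6,v8) [+-+] → (0.1797, -1.05215, -1.23195)–(0.1797, -0.830037, -1.45406)  len=0.3141
  (v4,v9,v5) [-+-] → (0.1797, -0.830037, 1.45406)–(0.1797, 0.830037, 1.45406)  len=1.6601
  (v8,v6,v7) [+--] → (0.1797, -0.830037, -1.45406)–(0.1797, 0.830037, -1.45406)  len=1.6601

Chained into 1 loop(s):
  loop 1: 10 segments, perimeter = 9.8516
Total perimeter = 9.852

loops=1 perimeter=9.852


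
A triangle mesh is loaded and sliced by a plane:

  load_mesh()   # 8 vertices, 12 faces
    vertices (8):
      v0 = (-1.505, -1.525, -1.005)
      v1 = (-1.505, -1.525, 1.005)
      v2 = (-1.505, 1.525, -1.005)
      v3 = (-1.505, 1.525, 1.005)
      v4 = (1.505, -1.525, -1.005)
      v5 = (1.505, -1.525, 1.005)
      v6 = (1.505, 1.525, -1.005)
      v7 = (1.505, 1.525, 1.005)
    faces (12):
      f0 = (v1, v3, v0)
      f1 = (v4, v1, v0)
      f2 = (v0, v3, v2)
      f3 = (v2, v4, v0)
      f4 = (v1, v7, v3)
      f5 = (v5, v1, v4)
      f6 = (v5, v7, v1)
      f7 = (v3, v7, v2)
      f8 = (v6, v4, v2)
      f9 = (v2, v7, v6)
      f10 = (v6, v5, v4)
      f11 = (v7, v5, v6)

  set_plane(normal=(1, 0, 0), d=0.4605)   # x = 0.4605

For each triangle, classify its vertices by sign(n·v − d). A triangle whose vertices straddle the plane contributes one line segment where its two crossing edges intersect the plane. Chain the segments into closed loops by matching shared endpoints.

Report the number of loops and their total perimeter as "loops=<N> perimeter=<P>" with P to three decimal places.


Straddling triangles (8 of 12):
  (v4,v1,v0) [+--] → (0.4605, -1.525, -0.30751)–(0.4605, -1.525, -1.005)  len=0.6975
  (v2,v4,v0) [-+-] → (0.4605, -0.46662, -1.005)–(0.4605, -1.525, -1.005)  len=1.0584
  (v1,v7,v3) [-+-] → (0.4605, 0.46662, 1.005)–(0.4605, 1.525, 1.005)  len=1.0584
  (v5,v1,v4) [+-+] → (0.4605, -1.525, 1.005)–(0.4605, -1.525, -0.30751)  len=1.3125
  (v5,v7,v1) [++-] → (0.4605, 0.46662, 1.005)–(0.4605, -1.525, 1.005)  len=1.9916
  (v3,v7,v2) [-+-] → (0.4605, 1.525, 1.005)–(0.4605, 1.525, 0.30751)  len=0.6975
  (v6,v4,v2) [++-] → (0.4605, -0.46662, -1.005)–(0.4605, 1.525, -1.005)  len=1.9916
  (v2,v7,v6) [-++] → (0.4605, 1.525, 0.30751)–(0.4605, 1.525, -1.005)  len=1.3125

Chained into 1 loop(s):
  loop 1: 8 segments, perimeter = 10.1200
Total perimeter = 10.120

loops=1 perimeter=10.120


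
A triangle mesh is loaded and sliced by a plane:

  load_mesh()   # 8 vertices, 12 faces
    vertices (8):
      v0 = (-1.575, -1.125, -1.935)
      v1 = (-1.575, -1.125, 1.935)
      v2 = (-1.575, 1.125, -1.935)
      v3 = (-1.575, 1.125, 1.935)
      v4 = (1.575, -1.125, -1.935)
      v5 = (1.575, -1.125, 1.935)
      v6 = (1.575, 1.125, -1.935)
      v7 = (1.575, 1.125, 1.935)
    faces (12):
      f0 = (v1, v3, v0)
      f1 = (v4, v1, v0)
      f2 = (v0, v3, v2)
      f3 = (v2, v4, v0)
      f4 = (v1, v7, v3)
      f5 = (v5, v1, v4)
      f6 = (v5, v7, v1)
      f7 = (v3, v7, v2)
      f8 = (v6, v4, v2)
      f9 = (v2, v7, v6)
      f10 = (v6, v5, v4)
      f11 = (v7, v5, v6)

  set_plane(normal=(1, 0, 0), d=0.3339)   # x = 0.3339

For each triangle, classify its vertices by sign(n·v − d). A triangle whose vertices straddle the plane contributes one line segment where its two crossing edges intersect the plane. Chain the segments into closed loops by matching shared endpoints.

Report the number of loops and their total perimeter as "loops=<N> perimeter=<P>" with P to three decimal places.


Straddling triangles (8 of 12):
  (v4,v1,v0) [+--] → (0.3339, -1.125, -0.41022)–(0.3339, -1.125, -1.935)  len=1.5248
  (v2,v4,v0) [-+-] → (0.3339, -0.2385, -1.935)–(0.3339, -1.125, -1.935)  len=0.8865
  (v1,v7,v3) [-+-] → (0.3339, 0.2385, 1.935)–(0.3339, 1.125, 1.935)  len=0.8865
  (v5,v1,v4) [+-+] → (0.3339, -1.125, 1.935)–(0.3339, -1.125, -0.41022)  len=2.3452
  (v5,v7,v1) [++-] → (0.3339, 0.2385, 1.935)–(0.3339, -1.125, 1.935)  len=1.3635
  (v3,v7,v2) [-+-] → (0.3339, 1.125, 1.935)–(0.3339, 1.125, 0.41022)  len=1.5248
  (v6,v4,v2) [++-] → (0.3339, -0.2385, -1.935)–(0.3339, 1.125, -1.935)  len=1.3635
  (v2,v7,v6) [-++] → (0.3339, 1.125, 0.41022)–(0.3339, 1.125, -1.935)  len=2.3452

Chained into 1 loop(s):
  loop 1: 8 segments, perimeter = 12.2400
Total perimeter = 12.240

loops=1 perimeter=12.240


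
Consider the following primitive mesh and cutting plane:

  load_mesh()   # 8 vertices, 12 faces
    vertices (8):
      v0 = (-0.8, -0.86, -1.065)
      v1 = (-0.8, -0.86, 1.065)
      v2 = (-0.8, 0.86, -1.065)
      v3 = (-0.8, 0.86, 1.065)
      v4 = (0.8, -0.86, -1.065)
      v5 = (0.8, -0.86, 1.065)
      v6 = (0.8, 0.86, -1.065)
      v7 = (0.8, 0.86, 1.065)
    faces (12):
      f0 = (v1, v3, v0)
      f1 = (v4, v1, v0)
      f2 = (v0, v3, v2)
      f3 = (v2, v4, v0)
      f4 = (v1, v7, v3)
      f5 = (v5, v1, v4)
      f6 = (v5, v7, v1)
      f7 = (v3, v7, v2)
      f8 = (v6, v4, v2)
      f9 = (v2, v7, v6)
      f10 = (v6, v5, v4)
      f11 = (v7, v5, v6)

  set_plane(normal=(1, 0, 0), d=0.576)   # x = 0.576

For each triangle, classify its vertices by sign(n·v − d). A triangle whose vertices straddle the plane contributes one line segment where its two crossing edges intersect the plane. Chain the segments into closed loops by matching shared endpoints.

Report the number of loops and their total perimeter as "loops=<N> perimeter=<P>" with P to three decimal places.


loops=1 perimeter=7.700

Straddling triangles (8 of 12):
  (v4,v1,v0) [+--] → (0.576, -0.86, -0.7668)–(0.576, -0.86, -1.065)  len=0.2982
  (v2,v4,v0) [-+-] → (0.576, -0.6192, -1.065)–(0.576, -0.86, -1.065)  len=0.2408
  (v1,v7,v3) [-+-] → (0.576, 0.6192, 1.065)–(0.576, 0.86, 1.065)  len=0.2408
  (v5,v1,v4) [+-+] → (0.576, -0.86, 1.065)–(0.576, -0.86, -0.7668)  len=1.8318
  (v5,v7,v1) [++-] → (0.576, 0.6192, 1.065)–(0.576, -0.86, 1.065)  len=1.4792
  (v3,v7,v2) [-+-] → (0.576, 0.86, 1.065)–(0.576, 0.86, 0.7668)  len=0.2982
  (v6,v4,v2) [++-] → (0.576, -0.6192, -1.065)–(0.576, 0.86, -1.065)  len=1.4792
  (v2,v7,v6) [-++] → (0.576, 0.86, 0.7668)–(0.576, 0.86, -1.065)  len=1.8318

Chained into 1 loop(s):
  loop 1: 8 segments, perimeter = 7.7000
Total perimeter = 7.700


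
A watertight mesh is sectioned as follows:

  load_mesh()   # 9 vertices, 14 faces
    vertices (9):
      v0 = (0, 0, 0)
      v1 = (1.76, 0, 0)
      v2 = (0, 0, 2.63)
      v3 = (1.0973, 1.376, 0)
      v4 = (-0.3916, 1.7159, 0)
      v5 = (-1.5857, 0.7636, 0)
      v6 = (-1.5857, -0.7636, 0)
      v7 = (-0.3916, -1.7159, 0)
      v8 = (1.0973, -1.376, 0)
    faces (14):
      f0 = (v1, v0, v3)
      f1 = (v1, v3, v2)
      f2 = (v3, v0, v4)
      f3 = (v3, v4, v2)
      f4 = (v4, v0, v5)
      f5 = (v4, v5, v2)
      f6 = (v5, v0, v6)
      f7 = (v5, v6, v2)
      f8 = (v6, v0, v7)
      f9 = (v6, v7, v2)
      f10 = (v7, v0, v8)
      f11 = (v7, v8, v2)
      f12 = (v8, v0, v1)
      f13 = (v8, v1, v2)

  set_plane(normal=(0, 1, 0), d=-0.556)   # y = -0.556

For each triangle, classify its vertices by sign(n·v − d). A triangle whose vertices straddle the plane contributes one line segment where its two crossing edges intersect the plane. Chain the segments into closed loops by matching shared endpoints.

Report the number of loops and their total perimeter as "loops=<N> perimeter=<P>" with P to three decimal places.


loops=1 perimeter=7.885

Straddling triangles (8 of 14):
  (v5,v0,v6) [++-] → (-1.1546, -0.556, 0)–(-1.5857, -0.556, 0)  len=0.4311
  (v5,v6,v2) [+-+] → (-1.5857, -0.556, 0)–(-1.1546, -0.556, 0.715018)  len=0.8349
  (v6,v0,v7) [-+-] → (-1.1546, -0.556, 0)–(-0.126889, -0.556, 0)  len=1.0277
  (v6,v7,v2) [--+] → (-0.126889, -0.556, 1.77781)–(-1.1546, -0.556, 0.715018)  len=1.4784
  (v7,v0,v8) [-+-] → (-0.126889, -0.556, 0)–(0.443386, -0.556, 0)  len=0.5703
  (v7,v8,v2) [--+] → (0.443386, -0.556, 1.5673)–(-0.126889, -0.556, 1.77781)  len=0.6079
  (v8,v0,v1) [-++] → (0.443386, -0.556, 0)–(1.49222, -0.556, 0)  len=1.0488
  (v8,v1,v2) [-++] → (1.49222, -0.556, 0)–(0.443386, -0.556, 1.5673)  len=1.8859

Chained into 1 loop(s):
  loop 1: 8 segments, perimeter = 7.8850
Total perimeter = 7.885


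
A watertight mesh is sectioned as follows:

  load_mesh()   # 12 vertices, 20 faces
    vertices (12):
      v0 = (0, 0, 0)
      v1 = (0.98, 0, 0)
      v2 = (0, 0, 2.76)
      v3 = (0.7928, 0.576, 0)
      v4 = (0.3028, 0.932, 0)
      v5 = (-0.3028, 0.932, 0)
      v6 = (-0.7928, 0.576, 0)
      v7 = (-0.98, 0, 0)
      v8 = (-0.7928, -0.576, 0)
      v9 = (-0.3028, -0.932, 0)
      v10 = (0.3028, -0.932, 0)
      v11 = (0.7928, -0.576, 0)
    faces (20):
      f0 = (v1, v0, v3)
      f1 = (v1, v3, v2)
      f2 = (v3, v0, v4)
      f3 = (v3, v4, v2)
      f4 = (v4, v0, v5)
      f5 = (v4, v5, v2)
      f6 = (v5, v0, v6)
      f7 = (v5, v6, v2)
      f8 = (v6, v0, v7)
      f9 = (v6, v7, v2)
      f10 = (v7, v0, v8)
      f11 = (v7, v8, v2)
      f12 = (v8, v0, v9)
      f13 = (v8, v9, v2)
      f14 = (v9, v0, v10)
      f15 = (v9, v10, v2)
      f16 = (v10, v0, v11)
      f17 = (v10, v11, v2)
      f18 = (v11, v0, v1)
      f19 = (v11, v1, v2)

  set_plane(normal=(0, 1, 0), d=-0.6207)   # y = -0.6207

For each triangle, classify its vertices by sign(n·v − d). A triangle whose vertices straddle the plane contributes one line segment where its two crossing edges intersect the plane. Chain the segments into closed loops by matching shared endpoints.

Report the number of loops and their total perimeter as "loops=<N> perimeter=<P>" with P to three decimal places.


Straddling triangles (6 of 20):
  (v8,v0,v9) [++-] → (-0.201661, -0.6207, 0)–(-0.731275, -0.6207, 0)  len=0.5296
  (v8,v9,v2) [+-+] → (-0.731275, -0.6207, 0)–(-0.201661, -0.6207, 0.921876)  len=1.0632
  (v9,v0,v10) [-+-] → (-0.201661, -0.6207, 0)–(0.201661, -0.6207, 0)  len=0.4033
  (v9,v10,v2) [--+] → (0.201661, -0.6207, 0.921876)–(-0.201661, -0.6207, 0.921876)  len=0.4033
  (v10,v0,v11) [-++] → (0.201661, -0.6207, 0)–(0.731275, -0.6207, 0)  len=0.5296
  (v10,v11,v2) [-++] → (0.731275, -0.6207, 0)–(0.201661, -0.6207, 0.921876)  len=1.0632

Chained into 1 loop(s):
  loop 1: 6 segments, perimeter = 3.9922
Total perimeter = 3.992

loops=1 perimeter=3.992


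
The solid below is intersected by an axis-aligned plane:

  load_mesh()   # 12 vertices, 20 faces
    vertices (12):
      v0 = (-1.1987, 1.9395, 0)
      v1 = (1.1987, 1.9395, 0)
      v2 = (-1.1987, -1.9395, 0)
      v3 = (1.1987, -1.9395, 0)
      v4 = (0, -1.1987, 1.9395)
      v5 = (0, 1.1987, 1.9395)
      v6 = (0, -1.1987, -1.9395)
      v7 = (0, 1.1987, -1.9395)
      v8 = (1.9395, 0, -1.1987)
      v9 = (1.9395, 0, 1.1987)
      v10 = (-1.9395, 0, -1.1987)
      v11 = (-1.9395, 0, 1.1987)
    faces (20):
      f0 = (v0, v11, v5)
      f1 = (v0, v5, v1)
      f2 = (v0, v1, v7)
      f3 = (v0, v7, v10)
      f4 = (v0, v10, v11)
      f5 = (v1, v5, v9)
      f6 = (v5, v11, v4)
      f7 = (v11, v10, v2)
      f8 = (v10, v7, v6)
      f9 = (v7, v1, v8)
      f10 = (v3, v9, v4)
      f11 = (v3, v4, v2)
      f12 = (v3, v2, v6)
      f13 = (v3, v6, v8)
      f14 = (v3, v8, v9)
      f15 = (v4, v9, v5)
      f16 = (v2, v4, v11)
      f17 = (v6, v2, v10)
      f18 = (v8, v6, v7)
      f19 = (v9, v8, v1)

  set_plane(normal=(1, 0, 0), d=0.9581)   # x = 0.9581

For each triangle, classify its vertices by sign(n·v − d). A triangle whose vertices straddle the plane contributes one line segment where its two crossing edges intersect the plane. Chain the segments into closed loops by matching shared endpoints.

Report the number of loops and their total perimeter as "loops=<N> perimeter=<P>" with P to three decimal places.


loops=1 perimeter=10.792

Straddling triangles (10 of 20):
  (v0,v5,v1) [--+] → (0.9581, 1.79081, 0.389291)–(0.9581, 1.9395, 0)  len=0.4167
  (v0,v1,v7) [-+-] → (0.9581, 1.9395, 0)–(0.9581, 1.79081, -0.389291)  len=0.4167
  (v1,v5,v9) [+-+] → (0.9581, 1.79081, 0.389291)–(0.9581, 0.60655, 1.57355)  len=1.6748
  (v7,v1,v8) [-++] → (0.9581, 1.79081, -0.389291)–(0.9581, 0.60655, -1.57355)  len=1.6748
  (v3,v9,v4) [++-] → (0.9581, -0.60655, 1.57355)–(0.9581, -1.79081, 0.389291)  len=1.6748
  (v3,v4,v2) [+--] → (0.9581, -1.79081, 0.389291)–(0.9581, -1.9395, 0)  len=0.4167
  (v3,v2,v6) [+--] → (0.9581, -1.9395, 0)–(0.9581, -1.79081, -0.389291)  len=0.4167
  (v3,v6,v8) [+-+] → (0.9581, -1.79081, -0.389291)–(0.9581, -0.60655, -1.57355)  len=1.6748
  (v4,v9,v5) [-+-] → (0.9581, -0.60655, 1.57355)–(0.9581, 0.60655, 1.57355)  len=1.2131
  (v8,v6,v7) [+--] → (0.9581, -0.60655, -1.57355)–(0.9581, 0.60655, -1.57355)  len=1.2131

Chained into 1 loop(s):
  loop 1: 10 segments, perimeter = 10.7923
Total perimeter = 10.792


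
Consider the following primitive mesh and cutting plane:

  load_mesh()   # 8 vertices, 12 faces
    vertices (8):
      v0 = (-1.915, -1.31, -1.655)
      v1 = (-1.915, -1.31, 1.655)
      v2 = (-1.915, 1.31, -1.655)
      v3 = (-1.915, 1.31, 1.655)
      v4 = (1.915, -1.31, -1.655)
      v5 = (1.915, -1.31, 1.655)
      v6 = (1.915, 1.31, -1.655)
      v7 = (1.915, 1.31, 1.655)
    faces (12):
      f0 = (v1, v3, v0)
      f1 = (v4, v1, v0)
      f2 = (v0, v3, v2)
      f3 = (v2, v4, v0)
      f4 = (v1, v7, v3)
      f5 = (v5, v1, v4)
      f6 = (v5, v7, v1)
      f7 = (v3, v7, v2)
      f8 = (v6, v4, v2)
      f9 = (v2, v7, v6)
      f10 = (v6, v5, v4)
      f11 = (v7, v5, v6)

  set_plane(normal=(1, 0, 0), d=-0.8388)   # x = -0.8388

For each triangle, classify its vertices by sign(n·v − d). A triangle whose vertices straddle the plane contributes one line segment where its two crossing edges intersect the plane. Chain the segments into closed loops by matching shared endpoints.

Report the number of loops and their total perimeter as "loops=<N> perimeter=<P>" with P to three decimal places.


loops=1 perimeter=11.860

Straddling triangles (8 of 12):
  (v4,v1,v0) [+--] → (-0.8388, -1.31, 0.724916)–(-0.8388, -1.31, -1.655)  len=2.3799
  (v2,v4,v0) [-+-] → (-0.8388, 0.573801, -1.655)–(-0.8388, -1.31, -1.655)  len=1.8838
  (v1,v7,v3) [-+-] → (-0.8388, -0.573801, 1.655)–(-0.8388, 1.31, 1.655)  len=1.8838
  (v5,v1,v4) [+-+] → (-0.8388, -1.31, 1.655)–(-0.8388, -1.31, 0.724916)  len=0.9301
  (v5,v7,v1) [++-] → (-0.8388, -0.573801, 1.655)–(-0.8388, -1.31, 1.655)  len=0.7362
  (v3,v7,v2) [-+-] → (-0.8388, 1.31, 1.655)–(-0.8388, 1.31, -0.724916)  len=2.3799
  (v6,v4,v2) [++-] → (-0.8388, 0.573801, -1.655)–(-0.8388, 1.31, -1.655)  len=0.7362
  (v2,v7,v6) [-++] → (-0.8388, 1.31, -0.724916)–(-0.8388, 1.31, -1.655)  len=0.9301

Chained into 1 loop(s):
  loop 1: 8 segments, perimeter = 11.8600
Total perimeter = 11.860


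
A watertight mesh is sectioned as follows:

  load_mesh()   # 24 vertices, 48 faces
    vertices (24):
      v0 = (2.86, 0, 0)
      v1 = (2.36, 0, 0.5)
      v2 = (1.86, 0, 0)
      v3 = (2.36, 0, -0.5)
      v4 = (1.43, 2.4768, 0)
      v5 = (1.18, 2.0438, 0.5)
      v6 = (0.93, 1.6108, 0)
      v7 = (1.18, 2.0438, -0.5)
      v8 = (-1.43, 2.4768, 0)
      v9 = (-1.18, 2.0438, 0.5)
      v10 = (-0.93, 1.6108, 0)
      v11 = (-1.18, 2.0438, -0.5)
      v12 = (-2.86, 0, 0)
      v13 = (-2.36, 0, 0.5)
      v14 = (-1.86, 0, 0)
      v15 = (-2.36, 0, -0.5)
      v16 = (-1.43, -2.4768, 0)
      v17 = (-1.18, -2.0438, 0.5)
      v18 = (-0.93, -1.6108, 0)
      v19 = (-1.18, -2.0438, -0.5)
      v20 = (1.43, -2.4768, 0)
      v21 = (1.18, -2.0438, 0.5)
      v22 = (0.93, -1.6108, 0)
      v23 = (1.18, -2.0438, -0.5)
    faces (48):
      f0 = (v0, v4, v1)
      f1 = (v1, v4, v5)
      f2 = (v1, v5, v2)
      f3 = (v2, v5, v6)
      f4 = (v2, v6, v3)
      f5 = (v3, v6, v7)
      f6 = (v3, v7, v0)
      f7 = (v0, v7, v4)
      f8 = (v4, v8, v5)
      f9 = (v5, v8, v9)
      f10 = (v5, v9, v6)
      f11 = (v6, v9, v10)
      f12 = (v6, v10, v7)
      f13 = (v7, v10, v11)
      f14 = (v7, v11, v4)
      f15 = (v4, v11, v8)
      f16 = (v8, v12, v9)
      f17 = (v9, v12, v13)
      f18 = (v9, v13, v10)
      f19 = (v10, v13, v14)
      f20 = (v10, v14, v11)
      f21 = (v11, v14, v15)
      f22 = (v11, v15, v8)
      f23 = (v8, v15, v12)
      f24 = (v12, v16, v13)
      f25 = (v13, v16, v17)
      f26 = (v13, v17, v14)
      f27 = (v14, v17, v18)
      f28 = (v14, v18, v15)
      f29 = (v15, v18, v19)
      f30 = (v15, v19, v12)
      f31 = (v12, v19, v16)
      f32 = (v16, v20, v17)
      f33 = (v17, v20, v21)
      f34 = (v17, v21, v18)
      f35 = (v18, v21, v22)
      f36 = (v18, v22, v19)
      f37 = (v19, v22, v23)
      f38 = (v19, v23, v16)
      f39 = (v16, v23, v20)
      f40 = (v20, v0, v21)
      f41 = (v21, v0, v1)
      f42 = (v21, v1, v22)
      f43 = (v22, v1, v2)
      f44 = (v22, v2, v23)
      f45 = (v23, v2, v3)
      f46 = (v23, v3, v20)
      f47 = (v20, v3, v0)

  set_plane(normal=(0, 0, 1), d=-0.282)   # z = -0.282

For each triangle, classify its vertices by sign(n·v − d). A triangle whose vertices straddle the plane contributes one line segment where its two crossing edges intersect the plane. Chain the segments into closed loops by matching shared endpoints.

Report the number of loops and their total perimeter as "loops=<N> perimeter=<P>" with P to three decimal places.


Straddling triangles (24 of 48):
  (v2,v6,v3) [++-] → (1.73652, 0.702309, -0.282)–(2.142, 0, -0.282)  len=0.8110
  (v3,v6,v7) [-+-] → (1.73652, 0.702309, -0.282)–(1.071, 1.85501, -0.282)  len=1.3310
  (v3,v7,v0) [--+] → (1.91248, 1.1527, -0.282)–(2.578, 0, -0.282)  len=1.3310
  (v0,v7,v4) [+-+] → (1.91248, 1.1527, -0.282)–(1.289, 2.23259, -0.282)  len=1.2469
  (v6,v10,v7) [++-] → (0.26004, 1.85501, -0.282)–(1.071, 1.85501, -0.282)  len=0.8110
  (v7,v10,v11) [-+-] → (0.26004, 1.85501, -0.282)–(-1.071, 1.85501, -0.282)  len=1.3310
  (v7,v11,v4) [--+] → (-0.04204, 2.23259, -0.282)–(1.289, 2.23259, -0.282)  len=1.3310
  (v4,v11,v8) [+-+] → (-0.04204, 2.23259, -0.282)–(-1.289, 2.23259, -0.282)  len=1.2470
  (v10,v14,v11) [++-] → (-1.47648, 1.1527, -0.282)–(-1.071, 1.85501, -0.282)  len=0.8110
  (v11,v14,v15) [-+-] → (-1.47648, 1.1527, -0.282)–(-2.142, 0, -0.282)  len=1.3310
  (v11,v15,v8) [--+] → (-1.95452, 1.07988, -0.282)–(-1.289, 2.23259, -0.282)  len=1.3310
  (v8,v15,v12) [+-+] → (-1.95452, 1.07988, -0.282)–(-2.578, 0, -0.282)  len=1.2469
  (v14,v18,v15) [++-] → (-1.73652, -0.702309, -0.282)–(-2.142, 0, -0.282)  len=0.8110
  (v15,v18,v19) [-+-] → (-1.73652, -0.702309, -0.282)–(-1.071, -1.85501, -0.282)  len=1.3310
  (v15,v19,v12) [--+] → (-1.91248, -1.1527, -0.282)–(-2.578, 0, -0.282)  len=1.3310
  (v12,v19,v16) [+-+] → (-1.91248, -1.1527, -0.282)–(-1.289, -2.23259, -0.282)  len=1.2469
  (v18,v22,v19) [++-] → (-0.26004, -1.85501, -0.282)–(-1.071, -1.85501, -0.282)  len=0.8110
  (v19,v22,v23) [-+-] → (-0.26004, -1.85501, -0.282)–(1.071, -1.85501, -0.282)  len=1.3310
  (v19,v23,v16) [--+] → (0.04204, -2.23259, -0.282)–(-1.289, -2.23259, -0.282)  len=1.3310
  (v16,v23,v20) [+-+] → (0.04204, -2.23259, -0.282)–(1.289, -2.23259, -0.282)  len=1.2470
  (v22,v2,v23) [++-] → (1.47648, -1.1527, -0.282)–(1.071, -1.85501, -0.282)  len=0.8110
  (v23,v2,v3) [-+-] → (1.47648, -1.1527, -0.282)–(2.142, 0, -0.282)  len=1.3310
  (v23,v3,v20) [--+] → (1.95452, -1.07988, -0.282)–(1.289, -2.23259, -0.282)  len=1.3310
  (v20,v3,v0) [+-+] → (1.95452, -1.07988, -0.282)–(2.578, 0, -0.282)  len=1.2469

Chained into 2 loop(s):
  loop 1: 12 segments, perimeter = 12.8520
  loop 2: 12 segments, perimeter = 15.4679
Total perimeter = 28.320

loops=2 perimeter=28.320


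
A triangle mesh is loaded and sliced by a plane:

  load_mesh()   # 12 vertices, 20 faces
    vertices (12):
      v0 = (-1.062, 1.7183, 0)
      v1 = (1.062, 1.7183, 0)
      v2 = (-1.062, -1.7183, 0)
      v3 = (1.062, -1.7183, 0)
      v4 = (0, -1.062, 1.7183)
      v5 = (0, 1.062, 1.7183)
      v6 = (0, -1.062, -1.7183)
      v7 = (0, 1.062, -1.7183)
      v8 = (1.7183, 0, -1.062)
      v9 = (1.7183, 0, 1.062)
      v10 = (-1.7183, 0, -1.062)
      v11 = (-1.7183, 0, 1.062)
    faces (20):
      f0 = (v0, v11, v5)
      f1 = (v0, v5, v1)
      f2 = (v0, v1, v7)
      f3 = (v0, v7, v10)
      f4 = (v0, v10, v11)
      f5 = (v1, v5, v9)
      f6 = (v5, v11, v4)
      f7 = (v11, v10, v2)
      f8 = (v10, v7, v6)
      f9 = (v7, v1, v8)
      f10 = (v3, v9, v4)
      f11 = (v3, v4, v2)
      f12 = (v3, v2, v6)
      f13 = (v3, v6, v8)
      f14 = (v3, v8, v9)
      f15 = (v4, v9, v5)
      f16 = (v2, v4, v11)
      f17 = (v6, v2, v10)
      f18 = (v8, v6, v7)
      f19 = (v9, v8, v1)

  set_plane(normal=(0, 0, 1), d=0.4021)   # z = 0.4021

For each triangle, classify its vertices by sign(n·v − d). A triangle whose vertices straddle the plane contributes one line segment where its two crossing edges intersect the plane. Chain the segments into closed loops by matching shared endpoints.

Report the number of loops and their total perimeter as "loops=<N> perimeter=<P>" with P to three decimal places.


loops=1 perimeter=10.637

Straddling triangles (10 of 20):
  (v0,v11,v5) [-++] → (-1.31049, 1.06771, 0.4021)–(-0.813481, 1.56472, 0.4021)  len=0.7029
  (v0,v5,v1) [-+-] → (-0.813481, 1.56472, 0.4021)–(0.813481, 1.56472, 0.4021)  len=1.6270
  (v0,v10,v11) [--+] → (-1.7183, 0, 0.4021)–(-1.31049, 1.06771, 0.4021)  len=1.1429
  (v1,v5,v9) [-++] → (0.813481, 1.56472, 0.4021)–(1.31049, 1.06771, 0.4021)  len=0.7029
  (v11,v10,v2) [+--] → (-1.7183, 0, 0.4021)–(-1.31049, -1.06771, 0.4021)  len=1.1429
  (v3,v9,v4) [-++] → (1.31049, -1.06771, 0.4021)–(0.813481, -1.56472, 0.4021)  len=0.7029
  (v3,v4,v2) [-+-] → (0.813481, -1.56472, 0.4021)–(-0.813481, -1.56472, 0.4021)  len=1.6270
  (v3,v8,v9) [--+] → (1.7183, 0, 0.4021)–(1.31049, -1.06771, 0.4021)  len=1.1429
  (v2,v4,v11) [-++] → (-0.813481, -1.56472, 0.4021)–(-1.31049, -1.06771, 0.4021)  len=0.7029
  (v9,v8,v1) [+--] → (1.7183, 0, 0.4021)–(1.31049, 1.06771, 0.4021)  len=1.1429

Chained into 1 loop(s):
  loop 1: 10 segments, perimeter = 10.6372
Total perimeter = 10.637


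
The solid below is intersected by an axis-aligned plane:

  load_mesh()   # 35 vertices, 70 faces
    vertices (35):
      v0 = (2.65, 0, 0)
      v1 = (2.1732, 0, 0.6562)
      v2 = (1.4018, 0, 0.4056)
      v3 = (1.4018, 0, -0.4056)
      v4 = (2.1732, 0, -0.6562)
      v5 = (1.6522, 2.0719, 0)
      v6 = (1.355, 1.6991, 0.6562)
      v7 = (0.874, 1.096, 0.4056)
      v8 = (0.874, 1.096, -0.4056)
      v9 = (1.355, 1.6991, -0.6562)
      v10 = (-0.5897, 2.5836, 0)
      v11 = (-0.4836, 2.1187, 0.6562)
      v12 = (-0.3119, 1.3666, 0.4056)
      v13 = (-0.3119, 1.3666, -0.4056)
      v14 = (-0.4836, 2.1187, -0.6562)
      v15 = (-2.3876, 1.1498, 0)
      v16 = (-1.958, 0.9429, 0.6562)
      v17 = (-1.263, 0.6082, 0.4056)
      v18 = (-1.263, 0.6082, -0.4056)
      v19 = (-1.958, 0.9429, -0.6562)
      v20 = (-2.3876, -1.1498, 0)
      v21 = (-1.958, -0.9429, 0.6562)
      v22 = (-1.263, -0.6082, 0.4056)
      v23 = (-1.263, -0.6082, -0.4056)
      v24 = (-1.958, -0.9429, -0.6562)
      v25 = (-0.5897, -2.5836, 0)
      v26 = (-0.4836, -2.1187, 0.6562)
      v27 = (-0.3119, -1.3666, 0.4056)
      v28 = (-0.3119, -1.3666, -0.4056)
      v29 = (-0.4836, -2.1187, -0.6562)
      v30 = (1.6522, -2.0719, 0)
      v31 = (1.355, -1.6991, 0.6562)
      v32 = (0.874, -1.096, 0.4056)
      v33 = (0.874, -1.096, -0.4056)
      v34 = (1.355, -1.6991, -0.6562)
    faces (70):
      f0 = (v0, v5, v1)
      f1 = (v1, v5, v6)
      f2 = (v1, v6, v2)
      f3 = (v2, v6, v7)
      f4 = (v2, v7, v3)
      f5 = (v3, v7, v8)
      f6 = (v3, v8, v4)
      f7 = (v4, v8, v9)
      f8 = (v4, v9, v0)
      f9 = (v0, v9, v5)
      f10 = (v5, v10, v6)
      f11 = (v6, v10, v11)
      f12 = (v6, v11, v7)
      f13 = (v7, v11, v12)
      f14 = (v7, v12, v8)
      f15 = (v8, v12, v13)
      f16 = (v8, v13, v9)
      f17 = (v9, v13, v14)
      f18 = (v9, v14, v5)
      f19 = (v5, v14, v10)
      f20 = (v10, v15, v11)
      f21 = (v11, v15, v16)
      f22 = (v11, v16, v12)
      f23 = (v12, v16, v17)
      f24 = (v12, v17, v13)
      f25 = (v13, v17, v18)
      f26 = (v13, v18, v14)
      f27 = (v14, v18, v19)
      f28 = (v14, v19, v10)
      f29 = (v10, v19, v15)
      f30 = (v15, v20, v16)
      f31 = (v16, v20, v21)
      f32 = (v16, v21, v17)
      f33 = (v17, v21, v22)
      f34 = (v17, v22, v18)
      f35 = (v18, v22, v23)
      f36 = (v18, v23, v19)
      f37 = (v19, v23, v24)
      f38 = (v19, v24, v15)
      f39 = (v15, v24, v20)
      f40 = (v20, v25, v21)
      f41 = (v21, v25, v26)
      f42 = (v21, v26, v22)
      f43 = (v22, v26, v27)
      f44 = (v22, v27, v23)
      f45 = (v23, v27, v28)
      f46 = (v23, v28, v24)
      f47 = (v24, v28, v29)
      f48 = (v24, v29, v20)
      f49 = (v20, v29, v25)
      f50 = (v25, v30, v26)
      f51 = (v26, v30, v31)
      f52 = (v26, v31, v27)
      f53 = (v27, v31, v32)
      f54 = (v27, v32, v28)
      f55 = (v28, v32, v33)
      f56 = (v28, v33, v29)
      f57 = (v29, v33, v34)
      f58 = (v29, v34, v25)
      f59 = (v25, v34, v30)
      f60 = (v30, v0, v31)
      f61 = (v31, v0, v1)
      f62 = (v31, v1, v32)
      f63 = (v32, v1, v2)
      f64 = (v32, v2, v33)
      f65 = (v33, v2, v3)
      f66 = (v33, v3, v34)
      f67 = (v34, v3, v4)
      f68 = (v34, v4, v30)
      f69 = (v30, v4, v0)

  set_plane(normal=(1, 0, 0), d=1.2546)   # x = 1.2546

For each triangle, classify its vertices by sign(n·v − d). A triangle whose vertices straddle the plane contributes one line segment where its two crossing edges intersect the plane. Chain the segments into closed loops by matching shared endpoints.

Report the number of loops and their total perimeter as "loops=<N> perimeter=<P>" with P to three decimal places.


loops=2 perimeter=10.547

Straddling triangles (24 of 70):
  (v2,v6,v7) [++-] → (1.2546, 1.57321, 0.603892)–(1.2546, 0.305667, 0.4056)  len=1.2830
  (v2,v7,v3) [+-+] → (1.2546, 0.305667, 0.4056)–(1.2546, 0.305667, -0.179362)  len=0.5850
  (v3,v7,v8) [+--] → (1.2546, 0.305667, -0.179362)–(1.2546, 0.305667, -0.4056)  len=0.2262
  (v3,v8,v4) [+-+] → (1.2546, 0.305667, -0.4056)–(1.2546, 0.774927, -0.479013)  len=0.4750
  (v4,v8,v9) [+-+] → (1.2546, 0.774927, -0.479013)–(1.2546, 1.57321, -0.603892)  len=0.8080
  (v5,v10,v6) [+-+] → (1.2546, 2.16265, 0)–(1.2546, 1.74476, 0.622322)  len=0.7496
  (v6,v10,v11) [+--] → (1.2546, 1.74476, 0.622322)–(1.2546, 1.72201, 0.6562)  len=0.0408
  (v6,v11,v7) [+--] → (1.2546, 1.72201, 0.6562)–(1.2546, 1.57321, 0.603892)  len=0.1577
  (v8,v13,v9) [--+] → (1.2546, 1.67907, -0.641106)–(1.2546, 1.57321, -0.603892)  len=0.1122
  (v9,v13,v14) [+--] → (1.2546, 1.67907, -0.641106)–(1.2546, 1.72201, -0.6562)  len=0.0455
  (v9,v14,v5) [+-+] → (1.2546, 1.72201, -0.6562)–(1.2546, 2.08061, -0.122158)  len=0.6433
  (v5,v14,v10) [+--] → (1.2546, 2.08061, -0.122158)–(1.2546, 2.16265, 0)  len=0.1471
  (v25,v30,v26) [-+-] → (1.2546, -2.16265, 0)–(1.2546, -2.08061, 0.122158)  len=0.1471
  (v26,v30,v31) [-++] → (1.2546, -2.08061, 0.122158)–(1.2546, -1.72201, 0.6562)  len=0.6433
  (v26,v31,v27) [-+-] → (1.2546, -1.72201, 0.6562)–(1.2546, -1.67907, 0.641106)  len=0.0455
  (v27,v31,v32) [-+-] → (1.2546, -1.67907, 0.641106)–(1.2546, -1.57321, 0.603892)  len=0.1122
  (v29,v33,v34) [--+] → (1.2546, -1.57321, -0.603892)–(1.2546, -1.72201, -0.6562)  len=0.1577
  (v29,v34,v25) [-+-] → (1.2546, -1.72201, -0.6562)–(1.2546, -1.74476, -0.622322)  len=0.0408
  (v25,v34,v30) [-++] → (1.2546, -1.74476, -0.622322)–(1.2546, -2.16265, 0)  len=0.7496
  (v31,v1,v32) [++-] → (1.2546, -0.774927, 0.479013)–(1.2546, -1.57321, 0.603892)  len=0.8080
  (v32,v1,v2) [-++] → (1.2546, -0.774927, 0.479013)–(1.2546, -0.305667, 0.4056)  len=0.4750
  (v32,v2,v33) [-+-] → (1.2546, -0.305667, 0.4056)–(1.2546, -0.305667, 0.179362)  len=0.2262
  (v33,v2,v3) [-++] → (1.2546, -0.305667, 0.179362)–(1.2546, -0.305667, -0.4056)  len=0.5850
  (v33,v3,v34) [-++] → (1.2546, -0.305667, -0.4056)–(1.2546, -1.57321, -0.603892)  len=1.2830

Chained into 2 loop(s):
  loop 1: 12 segments, perimeter = 5.2734
  loop 2: 12 segments, perimeter = 5.2734
Total perimeter = 10.547


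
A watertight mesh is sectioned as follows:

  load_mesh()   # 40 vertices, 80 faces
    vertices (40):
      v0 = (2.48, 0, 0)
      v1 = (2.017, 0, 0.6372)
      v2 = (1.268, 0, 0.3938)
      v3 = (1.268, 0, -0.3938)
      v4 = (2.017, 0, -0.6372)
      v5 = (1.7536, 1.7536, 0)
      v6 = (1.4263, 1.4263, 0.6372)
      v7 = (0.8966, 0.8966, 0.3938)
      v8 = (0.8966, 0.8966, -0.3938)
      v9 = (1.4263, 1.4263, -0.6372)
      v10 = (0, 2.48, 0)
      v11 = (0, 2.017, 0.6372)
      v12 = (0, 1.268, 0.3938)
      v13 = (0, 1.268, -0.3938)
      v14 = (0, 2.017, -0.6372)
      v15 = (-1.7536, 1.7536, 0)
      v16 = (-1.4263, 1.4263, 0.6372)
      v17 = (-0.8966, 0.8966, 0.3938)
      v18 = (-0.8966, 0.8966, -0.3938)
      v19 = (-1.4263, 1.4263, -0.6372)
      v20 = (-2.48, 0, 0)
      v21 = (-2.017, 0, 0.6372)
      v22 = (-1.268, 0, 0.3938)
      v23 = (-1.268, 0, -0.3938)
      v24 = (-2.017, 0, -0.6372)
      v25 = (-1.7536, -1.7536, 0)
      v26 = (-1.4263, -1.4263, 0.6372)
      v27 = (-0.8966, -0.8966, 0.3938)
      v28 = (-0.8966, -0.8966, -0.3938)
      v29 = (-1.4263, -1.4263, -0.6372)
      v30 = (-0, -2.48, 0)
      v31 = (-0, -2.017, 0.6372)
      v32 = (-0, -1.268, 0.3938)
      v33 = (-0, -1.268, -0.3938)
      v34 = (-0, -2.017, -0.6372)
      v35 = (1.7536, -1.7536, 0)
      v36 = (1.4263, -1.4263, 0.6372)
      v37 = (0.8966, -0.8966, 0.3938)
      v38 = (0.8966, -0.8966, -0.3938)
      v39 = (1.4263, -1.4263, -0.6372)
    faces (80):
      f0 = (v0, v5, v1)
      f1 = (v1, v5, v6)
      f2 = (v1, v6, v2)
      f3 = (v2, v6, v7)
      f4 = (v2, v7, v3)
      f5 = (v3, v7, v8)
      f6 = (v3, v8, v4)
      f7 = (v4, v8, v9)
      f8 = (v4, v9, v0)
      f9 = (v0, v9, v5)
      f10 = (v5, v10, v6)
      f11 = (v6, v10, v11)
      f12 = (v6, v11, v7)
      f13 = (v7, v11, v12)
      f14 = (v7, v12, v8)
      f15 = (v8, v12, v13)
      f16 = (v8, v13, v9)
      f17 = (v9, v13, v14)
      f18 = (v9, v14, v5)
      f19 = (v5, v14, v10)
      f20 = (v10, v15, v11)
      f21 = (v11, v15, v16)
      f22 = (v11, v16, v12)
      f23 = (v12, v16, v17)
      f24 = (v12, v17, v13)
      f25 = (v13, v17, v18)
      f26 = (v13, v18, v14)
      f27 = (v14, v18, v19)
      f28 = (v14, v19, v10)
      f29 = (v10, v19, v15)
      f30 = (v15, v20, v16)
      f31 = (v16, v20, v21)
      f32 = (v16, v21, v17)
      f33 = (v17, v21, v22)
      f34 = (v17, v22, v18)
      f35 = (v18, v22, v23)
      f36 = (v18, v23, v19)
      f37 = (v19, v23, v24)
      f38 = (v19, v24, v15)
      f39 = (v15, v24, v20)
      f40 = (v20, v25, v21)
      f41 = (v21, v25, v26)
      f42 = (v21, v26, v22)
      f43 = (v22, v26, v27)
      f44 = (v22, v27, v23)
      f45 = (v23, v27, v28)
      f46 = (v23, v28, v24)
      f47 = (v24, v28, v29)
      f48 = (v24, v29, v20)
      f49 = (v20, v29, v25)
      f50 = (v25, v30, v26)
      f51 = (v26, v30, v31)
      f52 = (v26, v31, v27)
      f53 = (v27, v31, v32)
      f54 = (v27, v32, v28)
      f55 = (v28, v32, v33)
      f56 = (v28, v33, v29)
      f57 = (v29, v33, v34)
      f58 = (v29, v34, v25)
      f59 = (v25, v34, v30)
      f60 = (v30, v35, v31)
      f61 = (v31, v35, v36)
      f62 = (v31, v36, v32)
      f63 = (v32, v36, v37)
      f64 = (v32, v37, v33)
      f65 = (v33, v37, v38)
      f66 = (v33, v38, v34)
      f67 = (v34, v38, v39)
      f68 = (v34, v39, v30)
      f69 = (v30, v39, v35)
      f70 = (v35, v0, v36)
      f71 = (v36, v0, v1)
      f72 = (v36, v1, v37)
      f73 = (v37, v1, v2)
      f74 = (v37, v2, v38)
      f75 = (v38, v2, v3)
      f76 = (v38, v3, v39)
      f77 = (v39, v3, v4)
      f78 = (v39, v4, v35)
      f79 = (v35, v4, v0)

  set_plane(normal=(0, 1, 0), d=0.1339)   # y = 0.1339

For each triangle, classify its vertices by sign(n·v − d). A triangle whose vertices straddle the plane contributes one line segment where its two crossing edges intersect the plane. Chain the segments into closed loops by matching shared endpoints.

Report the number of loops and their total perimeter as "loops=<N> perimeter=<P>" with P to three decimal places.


loops=2 perimeter=7.876

Straddling triangles (20 of 80):
  (v0,v5,v1) [-+-] → (2.42453, 0.1339, 0)–(1.99689, 0.1339, 0.588545)  len=0.7275
  (v1,v5,v6) [-++] → (1.99689, 0.1339, 0.588545)–(1.96155, 0.1339, 0.6372)  len=0.0601
  (v1,v6,v2) [-+-] → (1.96155, 0.1339, 0.6372)–(1.28286, 0.1339, 0.41665)  len=0.7136
  (v2,v6,v7) [-++] → (1.28286, 0.1339, 0.41665)–(1.21253, 0.1339, 0.3938)  len=0.0739
  (v2,v7,v3) [-+-] → (1.21253, 0.1339, 0.3938)–(1.21253, 0.1339, -0.276178)  len=0.6700
  (v3,v7,v8) [-++] → (1.21253, 0.1339, -0.276178)–(1.21253, 0.1339, -0.3938)  len=0.1176
  (v3,v8,v4) [-+-] → (1.21253, 0.1339, -0.3938)–(1.84968, 0.1339, -0.60085)  len=0.6699
  (v4,v8,v9) [-++] → (1.84968, 0.1339, -0.60085)–(1.96155, 0.1339, -0.6372)  len=0.1176
  (v4,v9,v0) [-+-] → (1.96155, 0.1339, -0.6372)–(2.38108, 0.1339, -0.0598199)  len=0.7137
  (v0,v9,v5) [-++] → (2.38108, 0.1339, -0.0598199)–(2.42453, 0.1339, 0)  len=0.0739
  (v15,v20,v16) [+-+] → (-2.42453, 0.1339, 0)–(-2.38108, 0.1339, 0.0598199)  len=0.0739
  (v16,v20,v21) [+--] → (-2.38108, 0.1339, 0.0598199)–(-1.96155, 0.1339, 0.6372)  len=0.7137
  (v16,v21,v17) [+-+] → (-1.96155, 0.1339, 0.6372)–(-1.84968, 0.1339, 0.60085)  len=0.1176
  (v17,v21,v22) [+--] → (-1.84968, 0.1339, 0.60085)–(-1.21253, 0.1339, 0.3938)  len=0.6699
  (v17,v22,v18) [+-+] → (-1.21253, 0.1339, 0.3938)–(-1.21253, 0.1339, 0.276178)  len=0.1176
  (v18,v22,v23) [+--] → (-1.21253, 0.1339, 0.276178)–(-1.21253, 0.1339, -0.3938)  len=0.6700
  (v18,v23,v19) [+-+] → (-1.21253, 0.1339, -0.3938)–(-1.28286, 0.1339, -0.41665)  len=0.0739
  (v19,v23,v24) [+--] → (-1.28286, 0.1339, -0.41665)–(-1.96155, 0.1339, -0.6372)  len=0.7136
  (v19,v24,v15) [+-+] → (-1.96155, 0.1339, -0.6372)–(-1.99689, 0.1339, -0.588545)  len=0.0601
  (v15,v24,v20) [+--] → (-1.99689, 0.1339, -0.588545)–(-2.42453, 0.1339, 0)  len=0.7275

Chained into 2 loop(s):
  loop 1: 10 segments, perimeter = 3.9380
  loop 2: 10 segments, perimeter = 3.9380
Total perimeter = 7.876


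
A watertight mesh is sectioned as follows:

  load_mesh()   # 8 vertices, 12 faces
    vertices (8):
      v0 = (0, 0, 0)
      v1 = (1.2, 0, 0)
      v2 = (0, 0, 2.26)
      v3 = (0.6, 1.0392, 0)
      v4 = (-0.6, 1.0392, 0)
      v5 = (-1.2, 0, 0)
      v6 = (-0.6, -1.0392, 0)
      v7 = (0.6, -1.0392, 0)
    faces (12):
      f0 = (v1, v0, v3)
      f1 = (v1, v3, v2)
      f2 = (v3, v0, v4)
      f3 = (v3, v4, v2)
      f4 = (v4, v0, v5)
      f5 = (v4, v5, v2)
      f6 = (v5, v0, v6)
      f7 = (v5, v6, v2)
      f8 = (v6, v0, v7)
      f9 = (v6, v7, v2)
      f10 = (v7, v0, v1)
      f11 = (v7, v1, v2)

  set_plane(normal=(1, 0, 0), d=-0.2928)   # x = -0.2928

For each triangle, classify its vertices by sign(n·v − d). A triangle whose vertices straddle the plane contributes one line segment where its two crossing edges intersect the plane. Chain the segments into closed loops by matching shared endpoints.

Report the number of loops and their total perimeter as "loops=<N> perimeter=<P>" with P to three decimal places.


Straddling triangles (8 of 12):
  (v3,v0,v4) [++-] → (-0.2928, 0.50713, 0)–(-0.2928, 1.0392, 0)  len=0.5321
  (v3,v4,v2) [+-+] → (-0.2928, 1.0392, 0)–(-0.2928, 0.50713, 1.15712)  len=1.2736
  (v4,v0,v5) [-+-] → (-0.2928, 0.50713, 0)–(-0.2928, 0, 0)  len=0.5071
  (v4,v5,v2) [--+] → (-0.2928, 0, 1.70856)–(-0.2928, 0.50713, 1.15712)  len=0.7492
  (v5,v0,v6) [-+-] → (-0.2928, 0, 0)–(-0.2928, -0.50713, 0)  len=0.5071
  (v5,v6,v2) [--+] → (-0.2928, -0.50713, 1.15712)–(-0.2928, 0, 1.70856)  len=0.7492
  (v6,v0,v7) [-++] → (-0.2928, -0.50713, 0)–(-0.2928, -1.0392, 0)  len=0.5321
  (v6,v7,v2) [-++] → (-0.2928, -1.0392, 0)–(-0.2928, -0.50713, 1.15712)  len=1.2736

Chained into 1 loop(s):
  loop 1: 8 segments, perimeter = 6.1239
Total perimeter = 6.124

loops=1 perimeter=6.124
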